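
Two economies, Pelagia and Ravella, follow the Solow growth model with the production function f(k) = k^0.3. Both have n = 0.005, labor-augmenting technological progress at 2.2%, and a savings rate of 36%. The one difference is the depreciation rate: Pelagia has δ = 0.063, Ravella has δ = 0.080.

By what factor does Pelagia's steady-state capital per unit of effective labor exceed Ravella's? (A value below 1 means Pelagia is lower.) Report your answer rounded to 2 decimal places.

ratio ≈ 1.28

Steady-state k* = [s/(n + g + δ)]^(1/(1−α)), so the ratio is [ (s_P/(n + g + δ)_P) / (s_R/(n + g + δ)_R) ]^1.4286.
s_P/(n + g + δ)_P = 0.36/0.090 = 4.0000; s_R/(n + g + δ)_R = 0.36/0.107 = 3.3645.
Ratio = (4.0000/3.3645)^1.4286 = 1.1889^1.4286 ≈ 1.2804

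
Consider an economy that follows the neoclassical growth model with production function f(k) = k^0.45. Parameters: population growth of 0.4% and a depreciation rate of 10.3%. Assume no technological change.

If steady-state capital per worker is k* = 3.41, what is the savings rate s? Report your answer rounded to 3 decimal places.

s ≈ 0.210

Steady state requires s·f(k) = (n + δ)·k, i.e. s·k^α = (n + δ)·k.
So s / (n + δ) = (k*)^(1−α) = 3.41^0.55 = 1.9634.
Therefore s = 1.9634 × (n + δ) = 1.9634 × 0.107 = 0.2101.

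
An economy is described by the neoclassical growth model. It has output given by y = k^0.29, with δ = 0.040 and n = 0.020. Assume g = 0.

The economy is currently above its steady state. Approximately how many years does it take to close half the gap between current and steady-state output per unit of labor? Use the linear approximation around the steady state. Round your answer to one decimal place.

half-life ≈ 16.3 years

Near the steady state the convergence rate is λ = (1 − α)(n + δ).
λ = (1 − 0.29) × 0.060 = 0.71 × 0.060 = 0.0426
Half-life = ln 2 / λ = 0.6931 / 0.0426 ≈ 16.27 years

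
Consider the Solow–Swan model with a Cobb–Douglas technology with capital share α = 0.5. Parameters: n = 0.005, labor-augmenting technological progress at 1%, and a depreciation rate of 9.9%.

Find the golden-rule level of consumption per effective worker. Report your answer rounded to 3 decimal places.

c_gold ≈ 2.193

At the golden rule, f'(k) = n + g + δ, so α·k^(α−1) = n + g + δ and k_gold = (α/(n + g + δ))^(1/(1−α)).
k_gold = (0.5/0.114)^(1/0.5) = 4.3860^2 ≈ 19.2370
c_gold = f(k_gold) − (n + g + δ)·k_gold = 4.3860 − 0.114×19.2370 ≈ 2.1930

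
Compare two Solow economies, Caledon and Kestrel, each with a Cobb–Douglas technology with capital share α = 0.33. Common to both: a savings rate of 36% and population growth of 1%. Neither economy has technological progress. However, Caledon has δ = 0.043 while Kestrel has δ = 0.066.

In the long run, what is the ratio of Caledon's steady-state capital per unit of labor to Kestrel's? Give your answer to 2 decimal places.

Steady-state k* = [s/(n + δ)]^(1/(1−α)), so the ratio is [ (s_C/(n + δ)_C) / (s_K/(n + δ)_K) ]^1.4925.
s_C/(n + δ)_C = 0.36/0.053 = 6.7925; s_K/(n + δ)_K = 0.36/0.076 = 4.7368.
Ratio = (6.7925/4.7368)^1.4925 = 1.4340^1.4925 ≈ 1.7126

k*_C / k*_K ≈ 1.71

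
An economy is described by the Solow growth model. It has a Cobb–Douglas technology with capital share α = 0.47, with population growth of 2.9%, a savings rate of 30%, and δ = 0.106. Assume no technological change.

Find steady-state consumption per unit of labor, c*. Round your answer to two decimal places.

In steady state, investment equals break-even investment: s·k^α = (n + δ)·k.
Rearranging, k^(1−α) = s / (n + δ).
k^0.53 = 0.30 / (0.029 + 0.106) = 0.30 / 0.135 = 2.2222
k* = 2.2222^(1/0.53) ≈ 4.5114
y* = (k*)^α = 4.5114^0.47 ≈ 2.0301
c* = (1 − s)·y* = (1 − 0.30) × 2.0301 ≈ 1.4211

c* ≈ 1.42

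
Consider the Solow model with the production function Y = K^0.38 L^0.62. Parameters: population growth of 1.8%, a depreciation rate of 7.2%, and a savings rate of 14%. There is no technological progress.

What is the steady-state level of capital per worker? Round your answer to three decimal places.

k* = 2.039

Steady state requires s·f(k) = (n + δ)·k, i.e. s·k^α = (n + δ)·k.
Rearranging, k^(1−α) = s / (n + δ).
k^0.62 = 0.14 / (0.018 + 0.072) = 0.14 / 0.090 = 1.5556
k* = 1.5556^(1/0.62) ≈ 2.0394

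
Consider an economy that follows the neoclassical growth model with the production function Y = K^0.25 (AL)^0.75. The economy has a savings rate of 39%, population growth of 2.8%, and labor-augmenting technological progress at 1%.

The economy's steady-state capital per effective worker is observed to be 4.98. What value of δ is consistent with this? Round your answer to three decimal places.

δ ≈ 0.079

At the steady state, Δk = 0, so s·k^α = (n + g + δ)·k.
So s / (n + g + δ) = (k*)^(1−α) = 4.98^0.75 = 3.3337.
Therefore n + g + δ = s / 3.3337 = 0.39 / 3.3337 = 0.1170, so δ = 0.1170 − 0.038 = 0.0790.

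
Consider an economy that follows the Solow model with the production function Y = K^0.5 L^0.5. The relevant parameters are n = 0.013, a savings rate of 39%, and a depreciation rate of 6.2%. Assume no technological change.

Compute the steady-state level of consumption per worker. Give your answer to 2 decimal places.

In steady state, investment equals break-even investment: s·k^α = (n + δ)·k.
Rearranging, k^(1−α) = s / (n + δ).
k^0.5 = 0.39 / (0.013 + 0.062) = 0.39 / 0.075 = 5.2000
k* = 5.2000^(1/0.5) ≈ 27.0400
y* = (k*)^α = 27.0400^0.5 ≈ 5.2000
c* = (1 − s)·y* = (1 − 0.39) × 5.2000 ≈ 3.1720

c* ≈ 3.17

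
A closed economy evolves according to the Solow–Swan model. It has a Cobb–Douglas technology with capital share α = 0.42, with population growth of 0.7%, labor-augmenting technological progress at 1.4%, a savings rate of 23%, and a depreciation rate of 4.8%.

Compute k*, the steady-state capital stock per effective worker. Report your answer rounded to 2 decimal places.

Steady state requires s·f(k) = (n + g + δ)·k, i.e. s·k^α = (n + g + δ)·k.
Dividing both sides by k: k^(1−α) = s / (n + g + δ).
k^0.58 = 0.23 / (0.007 + 0.014 + 0.048) = 0.23 / 0.069 = 3.3333
k* = 3.3333^(1/0.58) ≈ 7.9709

k* ≈ 7.97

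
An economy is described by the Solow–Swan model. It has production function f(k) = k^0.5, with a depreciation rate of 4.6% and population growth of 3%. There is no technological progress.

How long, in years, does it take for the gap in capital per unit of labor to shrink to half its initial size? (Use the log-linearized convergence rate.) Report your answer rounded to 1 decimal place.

about 18.2 years

Near the steady state the convergence rate is λ = (1 − α)(n + δ).
λ = (1 − 0.5) × 0.076 = 0.5 × 0.076 = 0.0380
Half-life = ln 2 / λ = 0.6931 / 0.0380 ≈ 18.24 years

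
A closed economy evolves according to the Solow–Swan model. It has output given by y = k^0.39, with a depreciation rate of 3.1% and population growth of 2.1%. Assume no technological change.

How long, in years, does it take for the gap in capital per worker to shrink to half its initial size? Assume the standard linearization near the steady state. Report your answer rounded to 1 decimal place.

t_½ ≈ 21.9 years

Near the steady state the convergence rate is λ = (1 − α)(n + δ).
λ = (1 − 0.39) × 0.052 = 0.61 × 0.052 = 0.03172
Half-life = ln 2 / λ = 0.6931 / 0.03172 ≈ 21.85 years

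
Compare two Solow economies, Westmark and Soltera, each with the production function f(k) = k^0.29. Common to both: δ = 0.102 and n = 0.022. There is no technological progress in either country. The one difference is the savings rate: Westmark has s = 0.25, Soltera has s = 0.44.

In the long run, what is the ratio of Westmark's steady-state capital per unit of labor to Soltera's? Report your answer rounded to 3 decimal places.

Steady-state k* = [s/(n + δ)]^(1/(1−α)), so the ratio is [ (s_W/(n + δ)_W) / (s_S/(n + δ)_S) ]^1.4085.
s_W/(n + δ)_W = 0.25/0.124 = 2.0161; s_S/(n + δ)_S = 0.44/0.124 = 3.5484.
Ratio = (2.0161/3.5484)^1.4085 = 0.5682^1.4085 ≈ 0.4510

ratio ≈ 0.451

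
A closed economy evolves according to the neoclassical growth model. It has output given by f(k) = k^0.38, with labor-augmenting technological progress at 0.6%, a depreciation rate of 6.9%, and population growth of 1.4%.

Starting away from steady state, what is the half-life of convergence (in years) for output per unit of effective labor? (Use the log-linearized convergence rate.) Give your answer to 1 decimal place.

t_½ ≈ 12.6 years

Near the steady state the convergence rate is λ = (1 − α)(n + g + δ).
λ = (1 − 0.38) × 0.089 = 0.62 × 0.089 = 0.05518
Half-life = ln 2 / λ = 0.6931 / 0.05518 ≈ 12.56 years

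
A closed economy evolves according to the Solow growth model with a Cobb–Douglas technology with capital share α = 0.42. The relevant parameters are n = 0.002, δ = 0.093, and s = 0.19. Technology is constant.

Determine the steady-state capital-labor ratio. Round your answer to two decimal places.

At the steady state, Δk = 0, so s·k^α = (n + δ)·k.
Rearranging, k^(1−α) = s / (n + δ).
k^0.58 = 0.19 / (0.002 + 0.093) = 0.19 / 0.095 = 2.0000
k* = 2.0000^(1/0.58) ≈ 3.3038

k* ≈ 3.30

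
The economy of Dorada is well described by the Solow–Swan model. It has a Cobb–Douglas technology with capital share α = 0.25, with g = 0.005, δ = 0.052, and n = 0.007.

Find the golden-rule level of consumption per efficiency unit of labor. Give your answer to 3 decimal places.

At the golden rule, f'(k) = n + g + δ, so α·k^(α−1) = n + g + δ and k_gold = (α/(n + g + δ))^(1/(1−α)).
k_gold = (0.25/0.064)^(1/0.75) = 3.9063^1.3333 ≈ 6.1518
c_gold = f(k_gold) − (n + g + δ)·k_gold = 1.5749 − 0.064×6.1518 ≈ 1.1812

c_gold ≈ 1.181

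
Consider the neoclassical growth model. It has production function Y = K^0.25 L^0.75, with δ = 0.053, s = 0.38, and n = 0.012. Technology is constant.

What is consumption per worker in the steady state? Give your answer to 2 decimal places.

At the steady state, Δk = 0, so s·k^α = (n + δ)·k.
Dividing both sides by k: k^(1−α) = s / (n + δ).
k^0.75 = 0.38 / (0.012 + 0.053) = 0.38 / 0.065 = 5.8462
k* = 5.8462^(1/0.75) ≈ 10.5317
y* = (k*)^α = 10.5317^0.25 ≈ 1.8015
c* = (1 − s)·y* = (1 − 0.38) × 1.8015 ≈ 1.1169

c* ≈ 1.12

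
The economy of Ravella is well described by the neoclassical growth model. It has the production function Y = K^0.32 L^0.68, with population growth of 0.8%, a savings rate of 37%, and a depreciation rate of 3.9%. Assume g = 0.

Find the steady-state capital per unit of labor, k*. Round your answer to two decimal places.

In steady state, investment equals break-even investment: s·k^α = (n + δ)·k.
Dividing both sides by k: k^(1−α) = s / (n + δ).
k^0.68 = 0.37 / (0.008 + 0.039) = 0.37 / 0.047 = 7.8723
k* = 7.8723^(1/0.68) ≈ 20.7872

k* = 20.79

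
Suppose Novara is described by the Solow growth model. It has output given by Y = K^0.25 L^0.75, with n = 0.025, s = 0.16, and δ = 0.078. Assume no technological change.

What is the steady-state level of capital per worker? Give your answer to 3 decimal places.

k* = 1.799

Steady state requires s·f(k) = (n + δ)·k, i.e. s·k^α = (n + δ)·k.
Dividing both sides by k: k^(1−α) = s / (n + δ).
k^0.75 = 0.16 / (0.025 + 0.078) = 0.16 / 0.103 = 1.5534
k* = 1.5534^(1/0.75) ≈ 1.7991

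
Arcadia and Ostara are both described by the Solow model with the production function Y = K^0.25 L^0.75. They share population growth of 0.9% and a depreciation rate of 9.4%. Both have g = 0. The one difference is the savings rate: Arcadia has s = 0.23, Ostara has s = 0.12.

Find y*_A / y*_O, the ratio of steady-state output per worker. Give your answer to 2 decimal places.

Steady-state y* = [s/(n + δ)]^(α/(1−α)), so the ratio is [ (s_A/(n + δ)_A) / (s_O/(n + δ)_O) ]^0.3333.
s_A/(n + δ)_A = 0.23/0.103 = 2.2330; s_O/(n + δ)_O = 0.12/0.103 = 1.1650.
Ratio = (2.2330/1.1650)^0.3333 = 1.9167^0.3333 ≈ 1.2422

y*_A / y*_O ≈ 1.24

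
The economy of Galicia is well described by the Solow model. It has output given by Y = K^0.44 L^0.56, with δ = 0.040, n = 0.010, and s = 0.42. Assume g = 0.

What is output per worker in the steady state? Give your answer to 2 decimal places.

y* ≈ 5.32

At the steady state, Δk = 0, so s·k^α = (n + δ)·k.
Dividing both sides by k: k^(1−α) = s / (n + δ).
k^0.56 = 0.42 / (0.010 + 0.040) = 0.42 / 0.050 = 8.4000
k* = 8.4000^(1/0.56) ≈ 44.7197
y* = (k*)^α = 44.7197^0.44 ≈ 5.3238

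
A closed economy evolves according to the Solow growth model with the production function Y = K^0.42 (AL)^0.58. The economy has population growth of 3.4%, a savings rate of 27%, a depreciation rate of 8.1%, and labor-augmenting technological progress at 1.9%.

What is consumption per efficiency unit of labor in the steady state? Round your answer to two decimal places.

At the steady state, Δk = 0, so s·k^α = (n + g + δ)·k.
Dividing both sides by k: k^(1−α) = s / (n + g + δ).
k^0.58 = 0.27 / (0.034 + 0.019 + 0.081) = 0.27 / 0.134 = 2.0149
k* = 2.0149^(1/0.58) ≈ 3.3464
y* = (k*)^α = 3.3464^0.42 ≈ 1.6608
c* = (1 − s)·y* = (1 − 0.27) × 1.6608 ≈ 1.2124

c* ≈ 1.21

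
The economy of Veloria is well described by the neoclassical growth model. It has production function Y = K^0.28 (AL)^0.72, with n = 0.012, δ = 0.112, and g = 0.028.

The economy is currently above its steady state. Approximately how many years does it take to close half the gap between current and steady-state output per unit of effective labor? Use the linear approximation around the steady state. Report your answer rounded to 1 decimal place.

half-life ≈ 6.3 years

Near the steady state the convergence rate is λ = (1 − α)(n + g + δ).
λ = (1 − 0.28) × 0.152 = 0.72 × 0.152 = 0.10944
Half-life = ln 2 / λ = 0.6931 / 0.10944 ≈ 6.33 years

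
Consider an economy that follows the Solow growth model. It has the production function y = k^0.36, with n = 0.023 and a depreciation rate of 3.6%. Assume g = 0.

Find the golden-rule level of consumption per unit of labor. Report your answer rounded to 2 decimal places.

At the golden rule, f'(k) = n + δ, so α·k^(α−1) = n + δ and k_gold = (α/(n + δ))^(1/(1−α)).
k_gold = (0.36/0.059)^(1/0.64) = 6.1017^1.5625 ≈ 16.8759
c_gold = f(k_gold) − (n + δ)·k_gold = 2.7658 − 0.059×16.8759 ≈ 1.7701

c_gold ≈ 1.77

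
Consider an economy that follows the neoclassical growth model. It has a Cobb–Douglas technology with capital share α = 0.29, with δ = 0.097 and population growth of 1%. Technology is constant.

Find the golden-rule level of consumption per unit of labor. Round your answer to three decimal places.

At the golden rule, f'(k) = n + δ, so α·k^(α−1) = n + δ and k_gold = (α/(n + δ))^(1/(1−α)).
k_gold = (0.29/0.107)^(1/0.71) = 2.7103^1.4085 ≈ 4.0729
c_gold = f(k_gold) − (n + δ)·k_gold = 1.5027 − 0.107×4.0729 ≈ 1.0669

c_gold ≈ 1.067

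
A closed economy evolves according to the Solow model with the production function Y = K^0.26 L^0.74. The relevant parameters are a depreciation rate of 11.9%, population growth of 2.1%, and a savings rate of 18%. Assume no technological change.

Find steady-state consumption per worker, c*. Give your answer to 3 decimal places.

At the steady state, Δk = 0, so s·k^α = (n + δ)·k.
Dividing both sides by k: k^(1−α) = s / (n + δ).
k^0.74 = 0.18 / (0.021 + 0.119) = 0.18 / 0.140 = 1.2857
k* = 1.2857^(1/0.74) ≈ 1.4044
y* = (k*)^α = 1.4044^0.26 ≈ 1.0923
c* = (1 − s)·y* = (1 − 0.18) × 1.0923 ≈ 0.8957

c* = 0.896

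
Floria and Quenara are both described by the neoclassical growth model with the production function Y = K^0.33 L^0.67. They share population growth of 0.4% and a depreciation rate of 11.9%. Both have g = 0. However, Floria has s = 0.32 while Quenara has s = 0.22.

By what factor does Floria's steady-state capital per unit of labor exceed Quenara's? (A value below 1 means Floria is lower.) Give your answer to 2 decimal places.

ratio ≈ 1.75

Steady-state k* = [s/(n + δ)]^(1/(1−α)), so the ratio is [ (s_F/(n + δ)_F) / (s_Q/(n + δ)_Q) ]^1.4925.
s_F/(n + δ)_F = 0.32/0.123 = 2.6016; s_Q/(n + δ)_Q = 0.22/0.123 = 1.7886.
Ratio = (2.6016/1.7886)^1.4925 = 1.4545^1.4925 ≈ 1.7492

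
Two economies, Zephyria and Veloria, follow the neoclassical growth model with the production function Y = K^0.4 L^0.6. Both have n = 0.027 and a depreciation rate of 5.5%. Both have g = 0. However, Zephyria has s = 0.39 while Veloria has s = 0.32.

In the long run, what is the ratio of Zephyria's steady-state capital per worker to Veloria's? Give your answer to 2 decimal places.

k*_Z / k*_V ≈ 1.39

Steady-state k* = [s/(n + δ)]^(1/(1−α)), so the ratio is [ (s_Z/(n + δ)_Z) / (s_V/(n + δ)_V) ]^1.6667.
s_Z/(n + δ)_Z = 0.39/0.082 = 4.7561; s_V/(n + δ)_V = 0.32/0.082 = 3.9024.
Ratio = (4.7561/3.9024)^1.6667 = 1.2188^1.6667 ≈ 1.3907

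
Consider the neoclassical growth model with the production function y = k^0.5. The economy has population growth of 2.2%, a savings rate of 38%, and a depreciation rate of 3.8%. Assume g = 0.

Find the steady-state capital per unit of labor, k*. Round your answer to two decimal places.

k* ≈ 40.11

In steady state, investment equals break-even investment: s·k^α = (n + δ)·k.
Dividing both sides by k: k^(1−α) = s / (n + δ).
k^0.5 = 0.38 / (0.022 + 0.038) = 0.38 / 0.060 = 6.3333
k* = 6.3333^(1/0.5) ≈ 40.1107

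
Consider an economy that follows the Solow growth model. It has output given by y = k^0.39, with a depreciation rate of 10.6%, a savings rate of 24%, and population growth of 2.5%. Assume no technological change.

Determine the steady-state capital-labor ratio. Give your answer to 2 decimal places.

In steady state, investment equals break-even investment: s·k^α = (n + δ)·k.
Rearranging, k^(1−α) = s / (n + δ).
k^0.61 = 0.24 / (0.025 + 0.106) = 0.24 / 0.131 = 1.8321
k* = 1.8321^(1/0.61) ≈ 2.6981

k* = 2.70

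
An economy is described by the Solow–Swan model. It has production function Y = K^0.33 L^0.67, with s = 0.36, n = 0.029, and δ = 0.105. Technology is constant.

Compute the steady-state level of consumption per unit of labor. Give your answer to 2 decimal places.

Steady state requires s·f(k) = (n + δ)·k, i.e. s·k^α = (n + δ)·k.
Rearranging, k^(1−α) = s / (n + δ).
k^0.67 = 0.36 / (0.029 + 0.105) = 0.36 / 0.134 = 2.6866
k* = 2.6866^(1/0.67) ≈ 4.3712
y* = (k*)^α = 4.3712^0.33 ≈ 1.6270
c* = (1 − s)·y* = (1 − 0.36) × 1.6270 ≈ 1.0413

c* = 1.04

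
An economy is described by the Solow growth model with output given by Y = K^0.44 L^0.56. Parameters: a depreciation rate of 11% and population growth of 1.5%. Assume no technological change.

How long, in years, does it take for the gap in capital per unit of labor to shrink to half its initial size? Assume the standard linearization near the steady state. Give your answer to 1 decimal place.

t_½ ≈ 9.9 years

Near the steady state the convergence rate is λ = (1 − α)(n + δ).
λ = (1 − 0.44) × 0.125 = 0.56 × 0.125 = 0.0700
Half-life = ln 2 / λ = 0.6931 / 0.0700 ≈ 9.90 years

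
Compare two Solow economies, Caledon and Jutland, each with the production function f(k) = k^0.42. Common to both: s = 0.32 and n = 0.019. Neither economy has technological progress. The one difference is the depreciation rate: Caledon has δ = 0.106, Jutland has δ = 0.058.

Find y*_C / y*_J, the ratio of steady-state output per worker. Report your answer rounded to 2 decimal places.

Steady-state y* = [s/(n + δ)]^(α/(1−α)), so the ratio is [ (s_C/(n + δ)_C) / (s_J/(n + δ)_J) ]^0.7241.
s_C/(n + δ)_C = 0.32/0.125 = 2.5600; s_J/(n + δ)_J = 0.32/0.077 = 4.1558.
Ratio = (2.5600/4.1558)^0.7241 = 0.6160^0.7241 ≈ 0.7041

y*_C / y*_J ≈ 0.70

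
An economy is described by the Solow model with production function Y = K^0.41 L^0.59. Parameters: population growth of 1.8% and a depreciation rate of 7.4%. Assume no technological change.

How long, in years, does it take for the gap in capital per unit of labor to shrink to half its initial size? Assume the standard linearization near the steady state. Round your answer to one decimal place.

half-life ≈ 12.8 years

Near the steady state the convergence rate is λ = (1 − α)(n + δ).
λ = (1 − 0.41) × 0.092 = 0.59 × 0.092 = 0.05428
Half-life = ln 2 / λ = 0.6931 / 0.05428 ≈ 12.77 years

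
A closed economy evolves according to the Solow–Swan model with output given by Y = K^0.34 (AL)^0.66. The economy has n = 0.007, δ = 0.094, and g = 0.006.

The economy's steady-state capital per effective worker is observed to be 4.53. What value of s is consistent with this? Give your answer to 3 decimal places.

Steady state requires s·f(k) = (n + g + δ)·k, i.e. s·k^α = (n + g + δ)·k.
So s / (n + g + δ) = (k*)^(1−α) = 4.53^0.66 = 2.7103.
Therefore s = 2.7103 × (n + g + δ) = 2.7103 × 0.107 = 0.2900.

s ≈ 0.290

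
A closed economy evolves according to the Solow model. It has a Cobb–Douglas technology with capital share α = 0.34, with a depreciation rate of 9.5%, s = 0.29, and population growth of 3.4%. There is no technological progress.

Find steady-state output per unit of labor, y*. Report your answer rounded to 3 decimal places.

y* = 1.518

Steady state requires s·f(k) = (n + δ)·k, i.e. s·k^α = (n + δ)·k.
Rearranging, k^(1−α) = s / (n + δ).
k^0.66 = 0.29 / (0.034 + 0.095) = 0.29 / 0.129 = 2.2481
k* = 2.2481^(1/0.66) ≈ 3.4124
y* = (k*)^α = 3.4124^0.34 ≈ 1.5179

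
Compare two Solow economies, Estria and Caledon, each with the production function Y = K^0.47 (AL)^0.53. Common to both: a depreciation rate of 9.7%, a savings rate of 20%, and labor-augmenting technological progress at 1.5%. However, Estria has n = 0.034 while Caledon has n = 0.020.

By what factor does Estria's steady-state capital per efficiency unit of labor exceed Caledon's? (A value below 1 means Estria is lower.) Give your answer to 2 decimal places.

k*_E / k*_C ≈ 0.83

Steady-state k* = [s/(n + g + δ)]^(1/(1−α)), so the ratio is [ (s_E/(n + g + δ)_E) / (s_C/(n + g + δ)_C) ]^1.8868.
s_E/(n + g + δ)_E = 0.20/0.146 = 1.3699; s_C/(n + g + δ)_C = 0.20/0.132 = 1.5152.
Ratio = (1.3699/1.5152)^1.8868 = 0.9041^1.8868 ≈ 0.8268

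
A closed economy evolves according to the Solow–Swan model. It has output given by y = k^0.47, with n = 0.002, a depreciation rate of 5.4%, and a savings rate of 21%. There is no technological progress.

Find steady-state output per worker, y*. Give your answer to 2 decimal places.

At the steady state, Δk = 0, so s·k^α = (n + δ)·k.
Rearranging, k^(1−α) = s / (n + δ).
k^0.53 = 0.21 / (0.002 + 0.054) = 0.21 / 0.056 = 3.7500
k* = 3.7500^(1/0.53) ≈ 12.1082
y* = (k*)^α = 12.1082^0.47 ≈ 3.2288

y* ≈ 3.23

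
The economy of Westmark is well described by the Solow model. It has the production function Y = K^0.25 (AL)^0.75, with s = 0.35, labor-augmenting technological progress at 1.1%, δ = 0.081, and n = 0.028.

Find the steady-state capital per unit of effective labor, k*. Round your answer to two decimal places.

k* = 4.17

In steady state, investment equals break-even investment: s·k^α = (n + g + δ)·k.
Dividing both sides by k: k^(1−α) = s / (n + g + δ).
k^0.75 = 0.35 / (0.028 + 0.011 + 0.081) = 0.35 / 0.120 = 2.9167
k* = 2.9167^(1/0.75) ≈ 4.1673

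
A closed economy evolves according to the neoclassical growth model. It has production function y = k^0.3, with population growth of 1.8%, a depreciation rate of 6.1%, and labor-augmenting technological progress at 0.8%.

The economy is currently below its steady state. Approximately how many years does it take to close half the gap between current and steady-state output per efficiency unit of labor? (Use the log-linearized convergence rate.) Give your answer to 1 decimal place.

Near the steady state the convergence rate is λ = (1 − α)(n + g + δ).
λ = (1 − 0.3) × 0.087 = 0.7 × 0.087 = 0.0609
Half-life = ln 2 / λ = 0.6931 / 0.0609 ≈ 11.38 years

half-life ≈ 11.4 years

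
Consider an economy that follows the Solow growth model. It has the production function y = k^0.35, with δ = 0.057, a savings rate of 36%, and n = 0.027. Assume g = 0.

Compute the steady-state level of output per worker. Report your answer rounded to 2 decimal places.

At the steady state, Δk = 0, so s·k^α = (n + δ)·k.
Dividing both sides by k: k^(1−α) = s / (n + δ).
k^0.65 = 0.36 / (0.027 + 0.057) = 0.36 / 0.084 = 4.2857
k* = 4.2857^(1/0.65) ≈ 9.3830
y* = (k*)^α = 9.3830^0.35 ≈ 2.1894

y* ≈ 2.19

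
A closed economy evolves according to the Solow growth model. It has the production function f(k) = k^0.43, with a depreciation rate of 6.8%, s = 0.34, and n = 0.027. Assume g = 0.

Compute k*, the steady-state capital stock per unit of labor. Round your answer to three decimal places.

k* = 9.365

At the steady state, Δk = 0, so s·k^α = (n + δ)·k.
Dividing both sides by k: k^(1−α) = s / (n + δ).
k^0.57 = 0.34 / (0.027 + 0.068) = 0.34 / 0.095 = 3.5789
k* = 3.5789^(1/0.57) ≈ 9.3646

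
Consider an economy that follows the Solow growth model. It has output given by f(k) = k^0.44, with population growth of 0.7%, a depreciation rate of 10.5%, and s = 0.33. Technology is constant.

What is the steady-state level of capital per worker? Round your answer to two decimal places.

k* = 6.89

Steady state requires s·f(k) = (n + δ)·k, i.e. s·k^α = (n + δ)·k.
Dividing both sides by k: k^(1−α) = s / (n + δ).
k^0.56 = 0.33 / (0.007 + 0.105) = 0.33 / 0.112 = 2.9464
k* = 2.9464^(1/0.56) ≈ 6.8869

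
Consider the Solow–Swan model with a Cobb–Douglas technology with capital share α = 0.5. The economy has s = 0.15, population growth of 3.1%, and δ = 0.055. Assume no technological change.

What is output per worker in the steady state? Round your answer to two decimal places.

y* ≈ 1.74

Steady state requires s·f(k) = (n + δ)·k, i.e. s·k^α = (n + δ)·k.
Dividing both sides by k: k^(1−α) = s / (n + δ).
k^0.5 = 0.15 / (0.031 + 0.055) = 0.15 / 0.086 = 1.7442
k* = 1.7442^(1/0.5) ≈ 3.0422
y* = (k*)^α = 3.0422^0.5 ≈ 1.7442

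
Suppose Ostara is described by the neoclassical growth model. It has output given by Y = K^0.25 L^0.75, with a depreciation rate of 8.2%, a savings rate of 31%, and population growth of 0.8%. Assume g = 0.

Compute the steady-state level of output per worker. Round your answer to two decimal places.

At the steady state, Δk = 0, so s·k^α = (n + δ)·k.
Rearranging, k^(1−α) = s / (n + δ).
k^0.75 = 0.31 / (0.008 + 0.082) = 0.31 / 0.090 = 3.4444
k* = 3.4444^(1/0.75) ≈ 5.2018
y* = (k*)^α = 5.2018^0.25 ≈ 1.5102

y* ≈ 1.51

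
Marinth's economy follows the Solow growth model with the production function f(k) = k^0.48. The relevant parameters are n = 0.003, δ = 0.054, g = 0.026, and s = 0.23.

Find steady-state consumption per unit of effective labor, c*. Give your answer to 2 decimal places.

c* ≈ 1.97

At the steady state, Δk = 0, so s·k^α = (n + g + δ)·k.
Dividing both sides by k: k^(1−α) = s / (n + g + δ).
k^0.52 = 0.23 / (0.003 + 0.026 + 0.054) = 0.23 / 0.083 = 2.7711
k* = 2.7711^(1/0.52) ≈ 7.0999
y* = (k*)^α = 7.0999^0.48 ≈ 2.5621
c* = (1 − s)·y* = (1 − 0.23) × 2.5621 ≈ 1.9728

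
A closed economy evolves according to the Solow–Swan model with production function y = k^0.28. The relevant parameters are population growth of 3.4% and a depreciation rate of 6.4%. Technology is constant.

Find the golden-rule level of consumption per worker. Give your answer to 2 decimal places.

At the golden rule, f'(k) = n + δ, so α·k^(α−1) = n + δ and k_gold = (α/(n + δ))^(1/(1−α)).
k_gold = (0.28/0.098)^(1/0.72) = 2.8571^1.3889 ≈ 4.2977
c_gold = f(k_gold) − (n + δ)·k_gold = 1.5042 − 0.098×4.2977 ≈ 1.0830

c_gold ≈ 1.08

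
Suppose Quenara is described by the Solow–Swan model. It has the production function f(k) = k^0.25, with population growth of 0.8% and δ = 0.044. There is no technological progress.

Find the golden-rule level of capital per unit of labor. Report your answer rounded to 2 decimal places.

The golden rule sets f'(k) = n + δ, i.e. α·k^(α−1) = n + δ.
So k^(1−α) = α / (n + δ) = 0.25 / 0.052 = 4.8077.
k_gold = 4.8077^(1/0.75) ≈ 8.1143

k_gold ≈ 8.11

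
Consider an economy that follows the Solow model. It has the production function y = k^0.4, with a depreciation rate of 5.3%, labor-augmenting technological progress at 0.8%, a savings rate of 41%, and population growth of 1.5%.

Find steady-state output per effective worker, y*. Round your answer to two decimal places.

y* = 3.08

At the steady state, Δk = 0, so s·k^α = (n + g + δ)·k.
Rearranging, k^(1−α) = s / (n + g + δ).
k^0.6 = 0.41 / (0.015 + 0.008 + 0.053) = 0.41 / 0.076 = 5.3947
k* = 5.3947^(1/0.6) ≈ 16.5938
y* = (k*)^α = 16.5938^0.4 ≈ 3.0759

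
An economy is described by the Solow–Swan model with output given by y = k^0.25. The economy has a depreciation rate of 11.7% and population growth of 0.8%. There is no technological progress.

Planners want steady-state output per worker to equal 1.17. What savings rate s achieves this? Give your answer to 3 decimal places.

s ≈ 0.200

At the steady state, Δk = 0, so s·k^α = (n + δ)·k.
Since y* = [s/(n + δ)]^(α/(1−α)), we have s/(n + δ) = (y*)^((1−α)/α) = 1.17^3 = 1.6016.
Therefore s = 1.6016 × (n + δ) = 1.6016 × 0.125 = 0.2002.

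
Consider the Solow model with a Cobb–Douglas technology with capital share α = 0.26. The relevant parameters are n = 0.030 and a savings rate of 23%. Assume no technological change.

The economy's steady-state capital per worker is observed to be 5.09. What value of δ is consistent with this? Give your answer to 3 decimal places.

Steady state requires s·f(k) = (n + δ)·k, i.e. s·k^α = (n + δ)·k.
So s / (n + δ) = (k*)^(1−α) = 5.09^0.74 = 3.3340.
Therefore n + δ = s / 3.3340 = 0.23 / 3.3340 = 0.0690, so δ = 0.0690 − 0.030 = 0.0390.

δ ≈ 0.039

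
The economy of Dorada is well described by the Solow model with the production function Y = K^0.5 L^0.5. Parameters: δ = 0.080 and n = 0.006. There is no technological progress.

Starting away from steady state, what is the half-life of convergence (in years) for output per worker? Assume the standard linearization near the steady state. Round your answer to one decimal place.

half-life ≈ 16.1 years

Near the steady state the convergence rate is λ = (1 − α)(n + δ).
λ = (1 − 0.5) × 0.086 = 0.5 × 0.086 = 0.0430
Half-life = ln 2 / λ = 0.6931 / 0.0430 ≈ 16.12 years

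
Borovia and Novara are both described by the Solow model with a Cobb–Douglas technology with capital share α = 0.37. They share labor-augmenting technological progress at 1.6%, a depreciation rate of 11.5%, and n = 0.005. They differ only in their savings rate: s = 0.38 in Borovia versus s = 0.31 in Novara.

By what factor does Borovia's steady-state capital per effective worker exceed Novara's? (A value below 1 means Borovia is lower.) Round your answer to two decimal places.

Steady-state k* = [s/(n + g + δ)]^(1/(1−α)), so the ratio is [ (s_B/(n + g + δ)_B) / (s_N/(n + g + δ)_N) ]^1.5873.
s_B/(n + g + δ)_B = 0.38/0.136 = 2.7941; s_N/(n + g + δ)_N = 0.31/0.136 = 2.2794.
Ratio = (2.7941/2.2794)^1.5873 = 1.2258^1.5873 ≈ 1.3815

k*_B / k*_N ≈ 1.38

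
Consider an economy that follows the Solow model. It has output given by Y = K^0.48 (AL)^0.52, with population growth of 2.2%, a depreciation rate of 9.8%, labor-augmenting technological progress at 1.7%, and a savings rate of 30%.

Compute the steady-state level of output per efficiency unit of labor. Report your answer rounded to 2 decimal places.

Steady state requires s·f(k) = (n + g + δ)·k, i.e. s·k^α = (n + g + δ)·k.
Dividing both sides by k: k^(1−α) = s / (n + g + δ).
k^0.52 = 0.30 / (0.022 + 0.017 + 0.098) = 0.30 / 0.137 = 2.1898
k* = 2.1898^(1/0.52) ≈ 4.5146
y* = (k*)^α = 4.5146^0.48 ≈ 2.0617

y* ≈ 2.06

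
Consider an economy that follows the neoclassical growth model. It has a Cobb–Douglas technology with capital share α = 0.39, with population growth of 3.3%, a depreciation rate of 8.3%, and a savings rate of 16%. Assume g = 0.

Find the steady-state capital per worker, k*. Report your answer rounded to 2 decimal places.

At the steady state, Δk = 0, so s·k^α = (n + δ)·k.
Rearranging, k^(1−α) = s / (n + δ).
k^0.61 = 0.16 / (0.033 + 0.083) = 0.16 / 0.116 = 1.3793
k* = 1.3793^(1/0.61) ≈ 1.6941

k* ≈ 1.69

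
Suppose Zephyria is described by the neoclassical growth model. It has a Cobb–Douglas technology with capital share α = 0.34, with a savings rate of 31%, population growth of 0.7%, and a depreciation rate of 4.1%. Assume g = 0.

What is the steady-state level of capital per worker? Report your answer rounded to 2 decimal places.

At the steady state, Δk = 0, so s·k^α = (n + δ)·k.
Dividing both sides by k: k^(1−α) = s / (n + δ).
k^0.66 = 0.31 / (0.007 + 0.041) = 0.31 / 0.048 = 6.4583
k* = 6.4583^(1/0.66) ≈ 16.8831

k* = 16.88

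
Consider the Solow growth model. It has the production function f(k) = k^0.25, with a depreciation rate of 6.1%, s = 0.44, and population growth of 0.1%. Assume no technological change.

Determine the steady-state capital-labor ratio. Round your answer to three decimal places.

k* ≈ 13.638

In steady state, investment equals break-even investment: s·k^α = (n + δ)·k.
Dividing both sides by k: k^(1−α) = s / (n + δ).
k^0.75 = 0.44 / (0.001 + 0.061) = 0.44 / 0.062 = 7.0968
k* = 7.0968^(1/0.75) ≈ 13.6380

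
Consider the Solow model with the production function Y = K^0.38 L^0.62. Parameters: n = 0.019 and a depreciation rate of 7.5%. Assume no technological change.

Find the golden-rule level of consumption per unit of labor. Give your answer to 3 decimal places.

c_gold ≈ 1.460

At the golden rule, f'(k) = n + δ, so α·k^(α−1) = n + δ and k_gold = (α/(n + δ))^(1/(1−α)).
k_gold = (0.38/0.094)^(1/0.62) = 4.0426^1.6129 ≈ 9.5166
c_gold = f(k_gold) − (n + δ)·k_gold = 2.3541 − 0.094×9.5166 ≈ 1.4595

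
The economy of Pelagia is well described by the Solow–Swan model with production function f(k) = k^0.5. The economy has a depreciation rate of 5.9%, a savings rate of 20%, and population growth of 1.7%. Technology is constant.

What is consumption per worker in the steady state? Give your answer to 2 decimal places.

c* = 2.11

In steady state, investment equals break-even investment: s·k^α = (n + δ)·k.
Rearranging, k^(1−α) = s / (n + δ).
k^0.5 = 0.20 / (0.017 + 0.059) = 0.20 / 0.076 = 2.6316
k* = 2.6316^(1/0.5) ≈ 6.9253
y* = (k*)^α = 6.9253^0.5 ≈ 2.6316
c* = (1 − s)·y* = (1 − 0.20) × 2.6316 ≈ 2.1053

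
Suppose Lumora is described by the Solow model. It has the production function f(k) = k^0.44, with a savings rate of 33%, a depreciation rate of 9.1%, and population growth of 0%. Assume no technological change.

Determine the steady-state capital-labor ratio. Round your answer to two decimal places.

k* = 9.98

Steady state requires s·f(k) = (n + δ)·k, i.e. s·k^α = (n + δ)·k.
Rearranging, k^(1−α) = s / (n + δ).
k^0.56 = 0.33 / (0.000 + 0.091) = 0.33 / 0.091 = 3.6264
k* = 3.6264^(1/0.56) ≈ 9.9785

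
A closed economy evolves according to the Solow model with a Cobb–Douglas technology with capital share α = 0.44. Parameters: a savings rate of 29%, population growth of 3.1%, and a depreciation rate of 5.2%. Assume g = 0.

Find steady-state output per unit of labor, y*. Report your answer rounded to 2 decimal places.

y* = 2.67

In steady state, investment equals break-even investment: s·k^α = (n + δ)·k.
Dividing both sides by k: k^(1−α) = s / (n + δ).
k^0.56 = 0.29 / (0.031 + 0.052) = 0.29 / 0.083 = 3.4940
k* = 3.4940^(1/0.56) ≈ 9.3373
y* = (k*)^α = 9.3373^0.44 ≈ 2.6724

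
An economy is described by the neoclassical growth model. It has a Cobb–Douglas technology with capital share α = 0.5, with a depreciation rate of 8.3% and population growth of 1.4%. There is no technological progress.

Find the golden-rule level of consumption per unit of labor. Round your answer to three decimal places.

At the golden rule, f'(k) = n + δ, so α·k^(α−1) = n + δ and k_gold = (α/(n + δ))^(1/(1−α)).
k_gold = (0.5/0.097)^(1/0.5) = 5.1546^2 ≈ 26.5699
c_gold = f(k_gold) − (n + δ)·k_gold = 5.1546 − 0.097×26.5699 ≈ 2.5773

c_gold ≈ 2.577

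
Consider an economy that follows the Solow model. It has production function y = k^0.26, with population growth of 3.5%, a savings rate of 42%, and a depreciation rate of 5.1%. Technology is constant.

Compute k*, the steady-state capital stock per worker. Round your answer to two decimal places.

k* = 8.53

Steady state requires s·f(k) = (n + δ)·k, i.e. s·k^α = (n + δ)·k.
Dividing both sides by k: k^(1−α) = s / (n + δ).
k^0.74 = 0.42 / (0.035 + 0.051) = 0.42 / 0.086 = 4.8837
k* = 4.8837^(1/0.74) ≈ 8.5259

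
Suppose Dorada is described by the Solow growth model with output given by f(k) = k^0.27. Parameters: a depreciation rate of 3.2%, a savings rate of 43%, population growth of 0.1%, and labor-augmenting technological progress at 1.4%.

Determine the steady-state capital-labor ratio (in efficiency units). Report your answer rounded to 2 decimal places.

At the steady state, Δk = 0, so s·k^α = (n + g + δ)·k.
Dividing both sides by k: k^(1−α) = s / (n + g + δ).
k^0.73 = 0.43 / (0.001 + 0.014 + 0.032) = 0.43 / 0.047 = 9.1489
k* = 9.1489^(1/0.73) ≈ 20.7464

k* = 20.75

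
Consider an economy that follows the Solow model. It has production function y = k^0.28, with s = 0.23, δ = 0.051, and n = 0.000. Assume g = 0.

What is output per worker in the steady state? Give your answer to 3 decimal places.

At the steady state, Δk = 0, so s·k^α = (n + δ)·k.
Dividing both sides by k: k^(1−α) = s / (n + δ).
k^0.72 = 0.23 / (0.000 + 0.051) = 0.23 / 0.051 = 4.5098
k* = 4.5098^(1/0.72) ≈ 8.1012
y* = (k*)^α = 8.1012^0.28 ≈ 1.7964

y* = 1.796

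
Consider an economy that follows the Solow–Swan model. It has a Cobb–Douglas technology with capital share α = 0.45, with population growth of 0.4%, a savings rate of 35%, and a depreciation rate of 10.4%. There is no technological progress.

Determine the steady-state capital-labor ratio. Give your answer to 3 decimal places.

Steady state requires s·f(k) = (n + δ)·k, i.e. s·k^α = (n + δ)·k.
Rearranging, k^(1−α) = s / (n + δ).
k^0.55 = 0.35 / (0.004 + 0.104) = 0.35 / 0.108 = 3.2407
k* = 3.2407^(1/0.55) ≈ 8.4807

k* ≈ 8.481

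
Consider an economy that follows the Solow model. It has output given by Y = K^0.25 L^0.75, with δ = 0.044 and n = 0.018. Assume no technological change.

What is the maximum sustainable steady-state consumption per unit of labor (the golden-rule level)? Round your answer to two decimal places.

At the golden rule, f'(k) = n + δ, so α·k^(α−1) = n + δ and k_gold = (α/(n + δ))^(1/(1−α)).
k_gold = (0.25/0.062)^(1/0.75) = 4.0323^1.3333 ≈ 6.4178
c_gold = f(k_gold) − (n + δ)·k_gold = 1.5916 − 0.062×6.4178 ≈ 1.1937

c_gold ≈ 1.19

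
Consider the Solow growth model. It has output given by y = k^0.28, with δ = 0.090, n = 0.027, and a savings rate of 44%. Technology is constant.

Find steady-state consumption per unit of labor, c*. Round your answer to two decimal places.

In steady state, investment equals break-even investment: s·k^α = (n + δ)·k.
Rearranging, k^(1−α) = s / (n + δ).
k^0.72 = 0.44 / (0.027 + 0.090) = 0.44 / 0.117 = 3.7607
k* = 3.7607^(1/0.72) ≈ 6.2948
y* = (k*)^α = 6.2948^0.28 ≈ 1.6738
c* = (1 − s)·y* = (1 − 0.44) × 1.6738 ≈ 0.9373

c* ≈ 0.94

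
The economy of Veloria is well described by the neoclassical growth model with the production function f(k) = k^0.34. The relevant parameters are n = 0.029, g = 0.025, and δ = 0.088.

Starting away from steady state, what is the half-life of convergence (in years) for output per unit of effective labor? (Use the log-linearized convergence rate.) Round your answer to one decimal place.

about 7.4 years

Near the steady state the convergence rate is λ = (1 − α)(n + g + δ).
λ = (1 − 0.34) × 0.142 = 0.66 × 0.142 = 0.09372
Half-life = ln 2 / λ = 0.6931 / 0.09372 ≈ 7.40 years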